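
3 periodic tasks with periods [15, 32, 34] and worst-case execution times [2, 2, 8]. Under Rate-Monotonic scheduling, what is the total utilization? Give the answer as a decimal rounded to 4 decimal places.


Compute individual utilizations (exact fractions):
  Task 1: C/T = 2/15 (approx. 0.1333)
  Task 2: C/T = 2/32 = 1/16 (approx. 0.0625)
  Task 3: C/T = 8/34 = 4/17 (approx. 0.2353)
Total utilization U = 2/15 + 1/16 + 4/17 = 1759/4080
Rounded to 4 decimal places: U = 0.4311
RM (Liu & Layland) bound for 3 tasks = 0.779763; compare with U = 1759/4080 (approx. 0.431127)
U <= bound, so schedulable by RM sufficient condition.

0.4311


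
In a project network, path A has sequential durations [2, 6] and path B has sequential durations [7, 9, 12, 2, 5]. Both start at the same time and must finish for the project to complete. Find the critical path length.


Path A total = 2 + 6 = 8
Path B total = 7 + 9 + 12 + 2 + 5 = 35
Critical path = longest path = max(8, 35) = 35

35


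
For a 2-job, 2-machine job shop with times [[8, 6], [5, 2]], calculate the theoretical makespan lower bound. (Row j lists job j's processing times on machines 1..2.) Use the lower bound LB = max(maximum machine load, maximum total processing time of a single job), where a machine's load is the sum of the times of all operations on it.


Machine loads:
  Machine 1: 8 + 5 = 13
  Machine 2: 6 + 2 = 8
Max machine load = 13
Job totals:
  Job 1: 14
  Job 2: 7
Max job total = 14
Lower bound = max(13, 14) = 14

14


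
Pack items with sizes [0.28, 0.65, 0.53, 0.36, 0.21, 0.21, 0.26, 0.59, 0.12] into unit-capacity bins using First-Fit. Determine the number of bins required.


Place items sequentially using First-Fit:
  Item 0.28 -> new Bin 1
  Item 0.65 -> Bin 1 (now 0.93)
  Item 0.53 -> new Bin 2
  Item 0.36 -> Bin 2 (now 0.89)
  Item 0.21 -> new Bin 3
  Item 0.21 -> Bin 3 (now 0.42)
  Item 0.26 -> Bin 3 (now 0.68)
  Item 0.59 -> new Bin 4
  Item 0.12 -> Bin 3 (now 0.8)
Total bins used = 4

4


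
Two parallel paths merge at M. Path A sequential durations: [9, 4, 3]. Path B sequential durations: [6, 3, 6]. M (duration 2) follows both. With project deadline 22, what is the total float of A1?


Forward pass: ES(A1) = sum of predecessors on chain A = 0
EF = ES + duration = 0 + 9 = 9
Backward pass: LF(M) = deadline = 22; LS(M) = 22 - 2 = 20
LF(A1) = LS(M) - sum(successors on chain A) = 20 - 7 = 13
LS = LF - duration = 13 - 9 = 4
Total float = LS - ES = 4 - 0 = 4

4


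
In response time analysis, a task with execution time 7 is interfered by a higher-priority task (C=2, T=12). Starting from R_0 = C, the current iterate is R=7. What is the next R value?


R_next = C + ceil(R_prev / T_hp) * C_hp
ceil(7 / 12) = ceil(0.5833) = 1
Interference = 1 * 2 = 2
R_next = 7 + 2 = 9

9


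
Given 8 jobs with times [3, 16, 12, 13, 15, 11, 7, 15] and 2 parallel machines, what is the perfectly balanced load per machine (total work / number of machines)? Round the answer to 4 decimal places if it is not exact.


Total processing time = 3 + 16 + 12 + 13 + 15 + 11 + 7 + 15 = 92
Number of machines = 2
Ideal balanced load = 92 / 2 = 46.0

46.0


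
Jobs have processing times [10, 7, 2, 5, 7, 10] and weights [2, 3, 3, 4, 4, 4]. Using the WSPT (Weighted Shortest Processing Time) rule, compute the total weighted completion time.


Compute p/w ratios and sort ascending (WSPT): [(2, 3), (5, 4), (7, 4), (7, 3), (10, 4), (10, 2)]
Compute weighted completion times:
  Job (p=2,w=3): C=2, w*C=3*2=6
  Job (p=5,w=4): C=7, w*C=4*7=28
  Job (p=7,w=4): C=14, w*C=4*14=56
  Job (p=7,w=3): C=21, w*C=3*21=63
  Job (p=10,w=4): C=31, w*C=4*31=124
  Job (p=10,w=2): C=41, w*C=2*41=82
Total weighted completion time = 359

359


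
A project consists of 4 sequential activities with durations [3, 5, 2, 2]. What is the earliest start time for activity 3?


Activity 3 starts after activities 1 through 2 complete.
Predecessor durations: [3, 5]
ES = 3 + 5 = 8

8


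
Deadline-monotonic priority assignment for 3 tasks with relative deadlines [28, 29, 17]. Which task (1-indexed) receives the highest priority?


Sort tasks by relative deadline (ascending):
  Task 3: deadline = 17
  Task 1: deadline = 28
  Task 2: deadline = 29
Priority order (highest first): [3, 1, 2]
Highest priority task = 3

3


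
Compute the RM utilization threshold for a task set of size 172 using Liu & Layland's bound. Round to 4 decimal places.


Compute 2^(1/172) = 1.0040380565
Subtract 1: 1.0040380565 - 1 = 0.0040380565
Multiply by n: 172 * 0.0040380565 = 0.6945457180
Round to 4 dp: 0.6945

0.6945


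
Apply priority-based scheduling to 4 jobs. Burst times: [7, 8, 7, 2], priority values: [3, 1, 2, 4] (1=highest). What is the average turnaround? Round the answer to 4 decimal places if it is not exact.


Sort by priority (ascending = highest first):
Order: [(1, 8), (2, 7), (3, 7), (4, 2)]
Completion times:
  Priority 1, burst=8, C=8
  Priority 2, burst=7, C=15
  Priority 3, burst=7, C=22
  Priority 4, burst=2, C=24
Average turnaround = 69/4 = 17.25

17.25


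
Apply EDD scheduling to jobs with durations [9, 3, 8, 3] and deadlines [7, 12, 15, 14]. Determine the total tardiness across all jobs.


Sort by due date (EDD order): [(9, 7), (3, 12), (3, 14), (8, 15)]
Compute completion times and tardiness:
  Job 1: p=9, d=7, C=9, tardiness=max(0,9-7)=2
  Job 2: p=3, d=12, C=12, tardiness=max(0,12-12)=0
  Job 3: p=3, d=14, C=15, tardiness=max(0,15-14)=1
  Job 4: p=8, d=15, C=23, tardiness=max(0,23-15)=8
Total tardiness = 11

11


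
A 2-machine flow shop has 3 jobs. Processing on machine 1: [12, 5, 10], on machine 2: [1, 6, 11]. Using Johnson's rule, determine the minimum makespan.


Apply Johnson's rule:
  Group 1 (a <= b): [(2, 5, 6), (3, 10, 11)]
  Group 2 (a > b): [(1, 12, 1)]
Optimal job order: [2, 3, 1]
Schedule:
  Job 2: M1 done at 5, M2 done at 11
  Job 3: M1 done at 15, M2 done at 26
  Job 1: M1 done at 27, M2 done at 28
Makespan = 28

28


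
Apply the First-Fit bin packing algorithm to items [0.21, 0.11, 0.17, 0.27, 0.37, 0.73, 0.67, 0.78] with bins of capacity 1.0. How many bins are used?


Place items sequentially using First-Fit:
  Item 0.21 -> new Bin 1
  Item 0.11 -> Bin 1 (now 0.32)
  Item 0.17 -> Bin 1 (now 0.49)
  Item 0.27 -> Bin 1 (now 0.76)
  Item 0.37 -> new Bin 2
  Item 0.73 -> new Bin 3
  Item 0.67 -> new Bin 4
  Item 0.78 -> new Bin 5
Total bins used = 5

5


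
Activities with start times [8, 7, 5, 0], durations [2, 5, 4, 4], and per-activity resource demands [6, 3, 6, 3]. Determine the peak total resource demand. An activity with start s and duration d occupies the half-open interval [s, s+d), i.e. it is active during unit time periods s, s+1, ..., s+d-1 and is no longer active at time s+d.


Each activity i is active on [start_i, start_i + duration_i).
Compute total resource usage per time slot:
  t=0: active resources = [3], total = 3
  t=1: active resources = [3], total = 3
  t=2: active resources = [3], total = 3
  t=3: active resources = [3], total = 3
  t=4: active resources = [], total = 0
  t=5: active resources = [6], total = 6
  t=6: active resources = [6], total = 6
  t=7: active resources = [3, 6], total = 9
  t=8: active resources = [6, 3, 6], total = 15
  t=9: active resources = [6, 3], total = 9
  t=10: active resources = [3], total = 3
  t=11: active resources = [3], total = 3
Peak resource demand = 15

15


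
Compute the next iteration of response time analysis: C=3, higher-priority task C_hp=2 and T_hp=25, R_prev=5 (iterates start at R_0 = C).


R_next = C + ceil(R_prev / T_hp) * C_hp
ceil(5 / 25) = ceil(0.2) = 1
Interference = 1 * 2 = 2
R_next = 3 + 2 = 5
R_next = R_prev, so the iteration has converged (response time = 5).

5


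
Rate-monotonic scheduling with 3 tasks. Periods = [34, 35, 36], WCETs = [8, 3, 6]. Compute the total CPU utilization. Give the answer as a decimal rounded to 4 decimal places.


Compute individual utilizations (exact fractions):
  Task 1: C/T = 8/34 = 4/17 (approx. 0.2353)
  Task 2: C/T = 3/35 (approx. 0.0857)
  Task 3: C/T = 6/36 = 1/6 (approx. 0.1667)
Total utilization U = 4/17 + 3/35 + 1/6 = 1741/3570
Rounded to 4 decimal places: U = 0.4877
RM (Liu & Layland) bound for 3 tasks = 0.779763; compare with U = 1741/3570 (approx. 0.487675)
U <= bound, so schedulable by RM sufficient condition.

0.4877


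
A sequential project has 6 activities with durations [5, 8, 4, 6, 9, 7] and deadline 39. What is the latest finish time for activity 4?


LF(activity 4) = deadline - sum of successor durations
Successors: activities 5 through 6 with durations [9, 7]
Sum of successor durations = 16
LF = 39 - 16 = 23

23


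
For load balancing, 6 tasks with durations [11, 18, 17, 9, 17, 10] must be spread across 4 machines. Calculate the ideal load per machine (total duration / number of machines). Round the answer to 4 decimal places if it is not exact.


Total processing time = 11 + 18 + 17 + 9 + 17 + 10 = 82
Number of machines = 4
Ideal balanced load = 82 / 4 = 20.5

20.5


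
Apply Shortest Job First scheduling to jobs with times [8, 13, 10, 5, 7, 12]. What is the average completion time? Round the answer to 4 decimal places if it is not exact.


SJF order (ascending): [5, 7, 8, 10, 12, 13]
Completion times:
  Job 1: burst=5, C=5
  Job 2: burst=7, C=12
  Job 3: burst=8, C=20
  Job 4: burst=10, C=30
  Job 5: burst=12, C=42
  Job 6: burst=13, C=55
Average completion = 164/6 = 27.3333

27.3333


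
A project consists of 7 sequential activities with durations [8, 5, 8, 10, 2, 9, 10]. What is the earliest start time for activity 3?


Activity 3 starts after activities 1 through 2 complete.
Predecessor durations: [8, 5]
ES = 8 + 5 = 13

13


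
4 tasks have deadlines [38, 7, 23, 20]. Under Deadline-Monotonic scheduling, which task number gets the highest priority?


Sort tasks by relative deadline (ascending):
  Task 2: deadline = 7
  Task 4: deadline = 20
  Task 3: deadline = 23
  Task 1: deadline = 38
Priority order (highest first): [2, 4, 3, 1]
Highest priority task = 2

2


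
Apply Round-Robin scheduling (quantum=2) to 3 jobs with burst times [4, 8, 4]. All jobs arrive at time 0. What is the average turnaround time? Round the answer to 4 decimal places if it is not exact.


Time quantum = 2
Execution trace:
  J1 runs 2 units, time = 2
  J2 runs 2 units, time = 4
  J3 runs 2 units, time = 6
  J1 runs 2 units, time = 8
  J2 runs 2 units, time = 10
  J3 runs 2 units, time = 12
  J2 runs 2 units, time = 14
  J2 runs 2 units, time = 16
Finish times: [8, 16, 12]
Average turnaround = 36/3 = 12.0

12.0


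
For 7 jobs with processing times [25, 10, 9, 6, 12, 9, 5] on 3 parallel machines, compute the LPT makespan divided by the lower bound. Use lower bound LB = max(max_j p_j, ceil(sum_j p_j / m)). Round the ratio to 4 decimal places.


LPT order: [25, 12, 10, 9, 9, 6, 5]
Machine loads after assignment: [25, 26, 25]
LPT makespan = 26
Lower bound = max(max_job, ceil(total/3)) = max(25, 26) = 26
Ratio = 26 / 26 = 1.0

1.0


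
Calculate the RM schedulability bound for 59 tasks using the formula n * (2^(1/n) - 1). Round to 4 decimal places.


Compute 2^(1/59) = 1.0118175391
Subtract 1: 1.0118175391 - 1 = 0.0118175391
Multiply by n: 59 * 0.0118175391 = 0.6972348069
Round to 4 dp: 0.6972

0.6972


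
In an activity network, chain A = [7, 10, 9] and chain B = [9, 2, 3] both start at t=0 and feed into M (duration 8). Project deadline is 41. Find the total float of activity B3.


Forward pass: ES(B3) = sum of predecessors on chain B = 11
EF = ES + duration = 11 + 3 = 14
Backward pass: LF(M) = deadline = 41; LS(M) = 41 - 8 = 33
LF(B3) = LS(M) - sum(successors on chain B) = 33 - 0 = 33
LS = LF - duration = 33 - 3 = 30
Total float = LS - ES = 30 - 11 = 19

19


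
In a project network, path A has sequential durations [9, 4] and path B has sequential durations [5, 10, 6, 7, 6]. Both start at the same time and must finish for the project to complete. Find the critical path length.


Path A total = 9 + 4 = 13
Path B total = 5 + 10 + 6 + 7 + 6 = 34
Critical path = longest path = max(13, 34) = 34

34


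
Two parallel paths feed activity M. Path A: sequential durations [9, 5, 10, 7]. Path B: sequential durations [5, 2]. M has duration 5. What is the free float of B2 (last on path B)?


ES(B2) = sum of predecessors on chain B = 5
EF(B2) = ES + duration = 5 + 2 = 7
Successor of B2 is M. ES(M) = max(sum(A), sum(B)) = max(31, 7) = 31
Free float = ES(successor) - EF(current) = 31 - 7 = 24

24


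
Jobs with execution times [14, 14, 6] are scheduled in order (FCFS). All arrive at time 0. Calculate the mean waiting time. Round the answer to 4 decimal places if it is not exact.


FCFS order (as given): [14, 14, 6]
Waiting times:
  Job 1: wait = 0
  Job 2: wait = 14
  Job 3: wait = 28
Sum of waiting times = 42
Average waiting time = 42/3 = 14.0

14.0


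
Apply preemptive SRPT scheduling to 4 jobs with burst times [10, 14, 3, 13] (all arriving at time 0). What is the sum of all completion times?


Since all jobs arrive at t=0, SRPT equals SPT ordering.
SPT order: [3, 10, 13, 14]
Completion times:
  Job 1: p=3, C=3
  Job 2: p=10, C=13
  Job 3: p=13, C=26
  Job 4: p=14, C=40
Total completion time = 3 + 13 + 26 + 40 = 82

82


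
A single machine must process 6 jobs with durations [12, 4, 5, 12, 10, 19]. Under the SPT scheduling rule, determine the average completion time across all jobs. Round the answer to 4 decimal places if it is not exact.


Sort jobs by processing time (SPT order): [4, 5, 10, 12, 12, 19]
Compute completion times sequentially:
  Job 1: processing = 4, completes at 4
  Job 2: processing = 5, completes at 9
  Job 3: processing = 10, completes at 19
  Job 4: processing = 12, completes at 31
  Job 5: processing = 12, completes at 43
  Job 6: processing = 19, completes at 62
Sum of completion times = 168
Average completion time = 168/6 = 28.0

28.0


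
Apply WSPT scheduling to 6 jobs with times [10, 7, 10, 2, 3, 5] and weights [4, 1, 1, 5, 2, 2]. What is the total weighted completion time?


Compute p/w ratios and sort ascending (WSPT): [(2, 5), (3, 2), (10, 4), (5, 2), (7, 1), (10, 1)]
Compute weighted completion times:
  Job (p=2,w=5): C=2, w*C=5*2=10
  Job (p=3,w=2): C=5, w*C=2*5=10
  Job (p=10,w=4): C=15, w*C=4*15=60
  Job (p=5,w=2): C=20, w*C=2*20=40
  Job (p=7,w=1): C=27, w*C=1*27=27
  Job (p=10,w=1): C=37, w*C=1*37=37
Total weighted completion time = 184

184


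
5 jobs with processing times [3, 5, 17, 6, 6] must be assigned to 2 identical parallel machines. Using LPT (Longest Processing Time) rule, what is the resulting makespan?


Sort jobs in decreasing order (LPT): [17, 6, 6, 5, 3]
Assign each job to the least loaded machine:
  Machine 1: jobs [17, 3], load = 20
  Machine 2: jobs [6, 6, 5], load = 17
Makespan = max load = 20

20


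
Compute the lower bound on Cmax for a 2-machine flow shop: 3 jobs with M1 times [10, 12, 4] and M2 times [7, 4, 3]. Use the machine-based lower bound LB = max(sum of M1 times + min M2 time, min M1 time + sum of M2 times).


LB1 = sum(M1 times) + min(M2 times) = 26 + 3 = 29
LB2 = min(M1 times) + sum(M2 times) = 4 + 14 = 18
Lower bound = max(LB1, LB2) = max(29, 18) = 29

29


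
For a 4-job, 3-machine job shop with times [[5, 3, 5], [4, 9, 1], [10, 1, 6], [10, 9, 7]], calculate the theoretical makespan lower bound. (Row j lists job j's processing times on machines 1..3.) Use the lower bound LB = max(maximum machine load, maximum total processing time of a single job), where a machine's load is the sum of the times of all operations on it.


Machine loads:
  Machine 1: 5 + 4 + 10 + 10 = 29
  Machine 2: 3 + 9 + 1 + 9 = 22
  Machine 3: 5 + 1 + 6 + 7 = 19
Max machine load = 29
Job totals:
  Job 1: 13
  Job 2: 14
  Job 3: 17
  Job 4: 26
Max job total = 26
Lower bound = max(29, 26) = 29

29


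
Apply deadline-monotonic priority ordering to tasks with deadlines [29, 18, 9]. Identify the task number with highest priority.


Sort tasks by relative deadline (ascending):
  Task 3: deadline = 9
  Task 2: deadline = 18
  Task 1: deadline = 29
Priority order (highest first): [3, 2, 1]
Highest priority task = 3

3


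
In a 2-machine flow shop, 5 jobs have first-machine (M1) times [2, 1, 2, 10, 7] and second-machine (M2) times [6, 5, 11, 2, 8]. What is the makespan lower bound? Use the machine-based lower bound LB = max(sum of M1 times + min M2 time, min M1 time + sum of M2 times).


LB1 = sum(M1 times) + min(M2 times) = 22 + 2 = 24
LB2 = min(M1 times) + sum(M2 times) = 1 + 32 = 33
Lower bound = max(LB1, LB2) = max(24, 33) = 33

33


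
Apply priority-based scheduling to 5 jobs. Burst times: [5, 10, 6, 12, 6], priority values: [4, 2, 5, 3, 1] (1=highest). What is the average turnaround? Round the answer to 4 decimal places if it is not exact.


Sort by priority (ascending = highest first):
Order: [(1, 6), (2, 10), (3, 12), (4, 5), (5, 6)]
Completion times:
  Priority 1, burst=6, C=6
  Priority 2, burst=10, C=16
  Priority 3, burst=12, C=28
  Priority 4, burst=5, C=33
  Priority 5, burst=6, C=39
Average turnaround = 122/5 = 24.4

24.4


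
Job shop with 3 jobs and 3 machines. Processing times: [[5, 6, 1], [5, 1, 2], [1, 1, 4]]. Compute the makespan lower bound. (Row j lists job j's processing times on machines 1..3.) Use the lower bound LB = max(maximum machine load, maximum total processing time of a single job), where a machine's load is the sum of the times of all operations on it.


Machine loads:
  Machine 1: 5 + 5 + 1 = 11
  Machine 2: 6 + 1 + 1 = 8
  Machine 3: 1 + 2 + 4 = 7
Max machine load = 11
Job totals:
  Job 1: 12
  Job 2: 8
  Job 3: 6
Max job total = 12
Lower bound = max(11, 12) = 12

12


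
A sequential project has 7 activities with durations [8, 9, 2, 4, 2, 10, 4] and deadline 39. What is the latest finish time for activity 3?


LF(activity 3) = deadline - sum of successor durations
Successors: activities 4 through 7 with durations [4, 2, 10, 4]
Sum of successor durations = 20
LF = 39 - 20 = 19

19


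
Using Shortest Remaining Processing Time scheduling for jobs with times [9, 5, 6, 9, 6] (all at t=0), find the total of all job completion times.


Since all jobs arrive at t=0, SRPT equals SPT ordering.
SPT order: [5, 6, 6, 9, 9]
Completion times:
  Job 1: p=5, C=5
  Job 2: p=6, C=11
  Job 3: p=6, C=17
  Job 4: p=9, C=26
  Job 5: p=9, C=35
Total completion time = 5 + 11 + 17 + 26 + 35 = 94

94


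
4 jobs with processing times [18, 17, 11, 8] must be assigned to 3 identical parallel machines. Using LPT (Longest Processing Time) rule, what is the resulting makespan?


Sort jobs in decreasing order (LPT): [18, 17, 11, 8]
Assign each job to the least loaded machine:
  Machine 1: jobs [18], load = 18
  Machine 2: jobs [17], load = 17
  Machine 3: jobs [11, 8], load = 19
Makespan = max load = 19

19


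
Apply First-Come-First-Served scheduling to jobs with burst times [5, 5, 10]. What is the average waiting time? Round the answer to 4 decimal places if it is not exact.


FCFS order (as given): [5, 5, 10]
Waiting times:
  Job 1: wait = 0
  Job 2: wait = 5
  Job 3: wait = 10
Sum of waiting times = 15
Average waiting time = 15/3 = 5.0

5.0


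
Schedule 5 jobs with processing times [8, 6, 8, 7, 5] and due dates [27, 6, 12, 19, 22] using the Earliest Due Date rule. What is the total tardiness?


Sort by due date (EDD order): [(6, 6), (8, 12), (7, 19), (5, 22), (8, 27)]
Compute completion times and tardiness:
  Job 1: p=6, d=6, C=6, tardiness=max(0,6-6)=0
  Job 2: p=8, d=12, C=14, tardiness=max(0,14-12)=2
  Job 3: p=7, d=19, C=21, tardiness=max(0,21-19)=2
  Job 4: p=5, d=22, C=26, tardiness=max(0,26-22)=4
  Job 5: p=8, d=27, C=34, tardiness=max(0,34-27)=7
Total tardiness = 15

15


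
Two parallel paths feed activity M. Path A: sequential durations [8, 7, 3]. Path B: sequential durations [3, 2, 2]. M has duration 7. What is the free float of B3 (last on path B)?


ES(B3) = sum of predecessors on chain B = 5
EF(B3) = ES + duration = 5 + 2 = 7
Successor of B3 is M. ES(M) = max(sum(A), sum(B)) = max(18, 7) = 18
Free float = ES(successor) - EF(current) = 18 - 7 = 11

11


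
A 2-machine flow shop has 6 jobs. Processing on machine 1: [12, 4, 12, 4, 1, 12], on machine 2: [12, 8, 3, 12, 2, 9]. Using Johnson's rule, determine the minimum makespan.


Apply Johnson's rule:
  Group 1 (a <= b): [(5, 1, 2), (2, 4, 8), (4, 4, 12), (1, 12, 12)]
  Group 2 (a > b): [(6, 12, 9), (3, 12, 3)]
Optimal job order: [5, 2, 4, 1, 6, 3]
Schedule:
  Job 5: M1 done at 1, M2 done at 3
  Job 2: M1 done at 5, M2 done at 13
  Job 4: M1 done at 9, M2 done at 25
  Job 1: M1 done at 21, M2 done at 37
  Job 6: M1 done at 33, M2 done at 46
  Job 3: M1 done at 45, M2 done at 49
Makespan = 49

49


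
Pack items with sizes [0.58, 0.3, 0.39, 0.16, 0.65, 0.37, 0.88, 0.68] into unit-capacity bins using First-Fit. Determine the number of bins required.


Place items sequentially using First-Fit:
  Item 0.58 -> new Bin 1
  Item 0.3 -> Bin 1 (now 0.88)
  Item 0.39 -> new Bin 2
  Item 0.16 -> Bin 2 (now 0.55)
  Item 0.65 -> new Bin 3
  Item 0.37 -> Bin 2 (now 0.92)
  Item 0.88 -> new Bin 4
  Item 0.68 -> new Bin 5
Total bins used = 5

5


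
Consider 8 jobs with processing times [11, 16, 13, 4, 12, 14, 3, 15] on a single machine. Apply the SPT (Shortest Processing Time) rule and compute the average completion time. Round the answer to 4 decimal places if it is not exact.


Sort jobs by processing time (SPT order): [3, 4, 11, 12, 13, 14, 15, 16]
Compute completion times sequentially:
  Job 1: processing = 3, completes at 3
  Job 2: processing = 4, completes at 7
  Job 3: processing = 11, completes at 18
  Job 4: processing = 12, completes at 30
  Job 5: processing = 13, completes at 43
  Job 6: processing = 14, completes at 57
  Job 7: processing = 15, completes at 72
  Job 8: processing = 16, completes at 88
Sum of completion times = 318
Average completion time = 318/8 = 39.75

39.75


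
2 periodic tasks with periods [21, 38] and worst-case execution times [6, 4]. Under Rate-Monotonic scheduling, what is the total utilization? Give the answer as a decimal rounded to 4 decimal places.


Compute individual utilizations (exact fractions):
  Task 1: C/T = 6/21 = 2/7 (approx. 0.2857)
  Task 2: C/T = 4/38 = 2/19 (approx. 0.1053)
Total utilization U = 2/7 + 2/19 = 52/133
Rounded to 4 decimal places: U = 0.3910
RM (Liu & Layland) bound for 2 tasks = 0.828427; compare with U = 52/133 (approx. 0.390977)
U <= bound, so schedulable by RM sufficient condition.

0.3910


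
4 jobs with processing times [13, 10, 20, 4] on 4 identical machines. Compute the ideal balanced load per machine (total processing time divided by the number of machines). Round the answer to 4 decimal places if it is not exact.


Total processing time = 13 + 10 + 20 + 4 = 47
Number of machines = 4
Ideal balanced load = 47 / 4 = 11.75

11.75


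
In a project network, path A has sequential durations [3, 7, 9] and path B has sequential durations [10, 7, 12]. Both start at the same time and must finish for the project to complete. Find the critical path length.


Path A total = 3 + 7 + 9 = 19
Path B total = 10 + 7 + 12 = 29
Critical path = longest path = max(19, 29) = 29

29


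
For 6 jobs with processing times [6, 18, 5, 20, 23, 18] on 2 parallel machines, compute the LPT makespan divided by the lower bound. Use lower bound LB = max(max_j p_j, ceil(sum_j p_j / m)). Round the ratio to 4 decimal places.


LPT order: [23, 20, 18, 18, 6, 5]
Machine loads after assignment: [46, 44]
LPT makespan = 46
Lower bound = max(max_job, ceil(total/2)) = max(23, 45) = 45
Ratio = 46 / 45 = 1.0222

1.0222


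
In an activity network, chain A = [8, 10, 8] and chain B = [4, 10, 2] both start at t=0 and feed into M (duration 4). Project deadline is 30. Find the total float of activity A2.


Forward pass: ES(A2) = sum of predecessors on chain A = 8
EF = ES + duration = 8 + 10 = 18
Backward pass: LF(M) = deadline = 30; LS(M) = 30 - 4 = 26
LF(A2) = LS(M) - sum(successors on chain A) = 26 - 8 = 18
LS = LF - duration = 18 - 10 = 8
Total float = LS - ES = 8 - 8 = 0

0


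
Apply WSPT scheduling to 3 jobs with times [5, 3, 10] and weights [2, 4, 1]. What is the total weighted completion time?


Compute p/w ratios and sort ascending (WSPT): [(3, 4), (5, 2), (10, 1)]
Compute weighted completion times:
  Job (p=3,w=4): C=3, w*C=4*3=12
  Job (p=5,w=2): C=8, w*C=2*8=16
  Job (p=10,w=1): C=18, w*C=1*18=18
Total weighted completion time = 46

46


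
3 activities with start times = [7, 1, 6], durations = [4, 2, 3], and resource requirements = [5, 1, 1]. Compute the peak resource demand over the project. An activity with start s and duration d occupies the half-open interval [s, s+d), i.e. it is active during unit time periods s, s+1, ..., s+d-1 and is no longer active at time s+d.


Each activity i is active on [start_i, start_i + duration_i).
Compute total resource usage per time slot:
  t=0: active resources = [], total = 0
  t=1: active resources = [1], total = 1
  t=2: active resources = [1], total = 1
  t=3: active resources = [], total = 0
  t=4: active resources = [], total = 0
  t=5: active resources = [], total = 0
  t=6: active resources = [1], total = 1
  t=7: active resources = [5, 1], total = 6
  t=8: active resources = [5, 1], total = 6
  t=9: active resources = [5], total = 5
  t=10: active resources = [5], total = 5
Peak resource demand = 6

6


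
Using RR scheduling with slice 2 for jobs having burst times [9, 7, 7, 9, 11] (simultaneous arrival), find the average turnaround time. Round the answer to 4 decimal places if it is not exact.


Time quantum = 2
Execution trace:
  J1 runs 2 units, time = 2
  J2 runs 2 units, time = 4
  J3 runs 2 units, time = 6
  J4 runs 2 units, time = 8
  J5 runs 2 units, time = 10
  J1 runs 2 units, time = 12
  J2 runs 2 units, time = 14
  J3 runs 2 units, time = 16
  J4 runs 2 units, time = 18
  J5 runs 2 units, time = 20
  J1 runs 2 units, time = 22
  J2 runs 2 units, time = 24
  J3 runs 2 units, time = 26
  J4 runs 2 units, time = 28
  J5 runs 2 units, time = 30
  J1 runs 2 units, time = 32
  J2 runs 1 units, time = 33
  J3 runs 1 units, time = 34
  J4 runs 2 units, time = 36
  J5 runs 2 units, time = 38
  J1 runs 1 units, time = 39
  J4 runs 1 units, time = 40
  J5 runs 2 units, time = 42
  J5 runs 1 units, time = 43
Finish times: [39, 33, 34, 40, 43]
Average turnaround = 189/5 = 37.8

37.8


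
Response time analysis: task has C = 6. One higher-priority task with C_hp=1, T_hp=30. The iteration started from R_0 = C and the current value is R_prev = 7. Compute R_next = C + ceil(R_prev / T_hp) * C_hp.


R_next = C + ceil(R_prev / T_hp) * C_hp
ceil(7 / 30) = ceil(0.2333) = 1
Interference = 1 * 1 = 1
R_next = 6 + 1 = 7
R_next = R_prev, so the iteration has converged (response time = 7).

7


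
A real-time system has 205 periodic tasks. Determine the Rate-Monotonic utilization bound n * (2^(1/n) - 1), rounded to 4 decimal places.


Compute 2^(1/205) = 1.0033869285
Subtract 1: 1.0033869285 - 1 = 0.0033869285
Multiply by n: 205 * 0.0033869285 = 0.6943203425
Round to 4 dp: 0.6943

0.6943


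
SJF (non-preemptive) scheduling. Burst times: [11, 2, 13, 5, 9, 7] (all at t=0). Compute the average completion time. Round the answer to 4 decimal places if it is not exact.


SJF order (ascending): [2, 5, 7, 9, 11, 13]
Completion times:
  Job 1: burst=2, C=2
  Job 2: burst=5, C=7
  Job 3: burst=7, C=14
  Job 4: burst=9, C=23
  Job 5: burst=11, C=34
  Job 6: burst=13, C=47
Average completion = 127/6 = 21.1667

21.1667


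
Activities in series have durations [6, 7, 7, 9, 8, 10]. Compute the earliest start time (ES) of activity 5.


Activity 5 starts after activities 1 through 4 complete.
Predecessor durations: [6, 7, 7, 9]
ES = 6 + 7 + 7 + 9 = 29

29


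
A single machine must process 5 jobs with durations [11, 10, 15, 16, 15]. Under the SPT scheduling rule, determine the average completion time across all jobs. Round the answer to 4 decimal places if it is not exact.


Sort jobs by processing time (SPT order): [10, 11, 15, 15, 16]
Compute completion times sequentially:
  Job 1: processing = 10, completes at 10
  Job 2: processing = 11, completes at 21
  Job 3: processing = 15, completes at 36
  Job 4: processing = 15, completes at 51
  Job 5: processing = 16, completes at 67
Sum of completion times = 185
Average completion time = 185/5 = 37.0

37.0


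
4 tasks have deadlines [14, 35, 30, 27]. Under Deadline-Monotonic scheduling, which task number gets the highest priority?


Sort tasks by relative deadline (ascending):
  Task 1: deadline = 14
  Task 4: deadline = 27
  Task 3: deadline = 30
  Task 2: deadline = 35
Priority order (highest first): [1, 4, 3, 2]
Highest priority task = 1

1


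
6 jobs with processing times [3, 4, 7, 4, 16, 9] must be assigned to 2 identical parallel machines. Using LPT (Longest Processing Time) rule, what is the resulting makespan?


Sort jobs in decreasing order (LPT): [16, 9, 7, 4, 4, 3]
Assign each job to the least loaded machine:
  Machine 1: jobs [16, 4, 3], load = 23
  Machine 2: jobs [9, 7, 4], load = 20
Makespan = max load = 23

23


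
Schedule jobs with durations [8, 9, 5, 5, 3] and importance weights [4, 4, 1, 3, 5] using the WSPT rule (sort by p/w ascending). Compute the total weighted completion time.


Compute p/w ratios and sort ascending (WSPT): [(3, 5), (5, 3), (8, 4), (9, 4), (5, 1)]
Compute weighted completion times:
  Job (p=3,w=5): C=3, w*C=5*3=15
  Job (p=5,w=3): C=8, w*C=3*8=24
  Job (p=8,w=4): C=16, w*C=4*16=64
  Job (p=9,w=4): C=25, w*C=4*25=100
  Job (p=5,w=1): C=30, w*C=1*30=30
Total weighted completion time = 233

233


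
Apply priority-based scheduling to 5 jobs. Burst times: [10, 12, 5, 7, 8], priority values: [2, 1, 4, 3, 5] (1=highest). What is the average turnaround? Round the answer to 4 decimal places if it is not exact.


Sort by priority (ascending = highest first):
Order: [(1, 12), (2, 10), (3, 7), (4, 5), (5, 8)]
Completion times:
  Priority 1, burst=12, C=12
  Priority 2, burst=10, C=22
  Priority 3, burst=7, C=29
  Priority 4, burst=5, C=34
  Priority 5, burst=8, C=42
Average turnaround = 139/5 = 27.8

27.8


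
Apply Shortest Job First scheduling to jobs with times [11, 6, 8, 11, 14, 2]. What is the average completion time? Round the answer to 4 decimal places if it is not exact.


SJF order (ascending): [2, 6, 8, 11, 11, 14]
Completion times:
  Job 1: burst=2, C=2
  Job 2: burst=6, C=8
  Job 3: burst=8, C=16
  Job 4: burst=11, C=27
  Job 5: burst=11, C=38
  Job 6: burst=14, C=52
Average completion = 143/6 = 23.8333

23.8333


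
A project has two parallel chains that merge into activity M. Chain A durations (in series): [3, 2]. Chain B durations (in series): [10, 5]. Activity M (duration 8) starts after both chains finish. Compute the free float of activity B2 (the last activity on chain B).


ES(B2) = sum of predecessors on chain B = 10
EF(B2) = ES + duration = 10 + 5 = 15
Successor of B2 is M. ES(M) = max(sum(A), sum(B)) = max(5, 15) = 15
Free float = ES(successor) - EF(current) = 15 - 15 = 0

0


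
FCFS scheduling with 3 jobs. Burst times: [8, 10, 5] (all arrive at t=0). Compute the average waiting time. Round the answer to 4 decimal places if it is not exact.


FCFS order (as given): [8, 10, 5]
Waiting times:
  Job 1: wait = 0
  Job 2: wait = 8
  Job 3: wait = 18
Sum of waiting times = 26
Average waiting time = 26/3 = 8.6667

8.6667


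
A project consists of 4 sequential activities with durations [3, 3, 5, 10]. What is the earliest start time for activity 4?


Activity 4 starts after activities 1 through 3 complete.
Predecessor durations: [3, 3, 5]
ES = 3 + 3 + 5 = 11

11


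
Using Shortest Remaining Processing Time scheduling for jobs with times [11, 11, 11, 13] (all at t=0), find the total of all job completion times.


Since all jobs arrive at t=0, SRPT equals SPT ordering.
SPT order: [11, 11, 11, 13]
Completion times:
  Job 1: p=11, C=11
  Job 2: p=11, C=22
  Job 3: p=11, C=33
  Job 4: p=13, C=46
Total completion time = 11 + 22 + 33 + 46 = 112

112


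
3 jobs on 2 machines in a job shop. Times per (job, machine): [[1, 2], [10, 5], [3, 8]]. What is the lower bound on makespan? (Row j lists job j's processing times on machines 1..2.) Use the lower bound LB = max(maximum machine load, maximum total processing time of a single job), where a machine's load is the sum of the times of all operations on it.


Machine loads:
  Machine 1: 1 + 10 + 3 = 14
  Machine 2: 2 + 5 + 8 = 15
Max machine load = 15
Job totals:
  Job 1: 3
  Job 2: 15
  Job 3: 11
Max job total = 15
Lower bound = max(15, 15) = 15

15


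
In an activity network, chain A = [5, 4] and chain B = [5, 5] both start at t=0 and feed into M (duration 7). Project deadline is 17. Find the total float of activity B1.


Forward pass: ES(B1) = sum of predecessors on chain B = 0
EF = ES + duration = 0 + 5 = 5
Backward pass: LF(M) = deadline = 17; LS(M) = 17 - 7 = 10
LF(B1) = LS(M) - sum(successors on chain B) = 10 - 5 = 5
LS = LF - duration = 5 - 5 = 0
Total float = LS - ES = 0 - 0 = 0

0


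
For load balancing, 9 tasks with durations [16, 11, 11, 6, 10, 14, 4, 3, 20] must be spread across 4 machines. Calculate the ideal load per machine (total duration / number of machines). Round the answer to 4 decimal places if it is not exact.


Total processing time = 16 + 11 + 11 + 6 + 10 + 14 + 4 + 3 + 20 = 95
Number of machines = 4
Ideal balanced load = 95 / 4 = 23.75

23.75


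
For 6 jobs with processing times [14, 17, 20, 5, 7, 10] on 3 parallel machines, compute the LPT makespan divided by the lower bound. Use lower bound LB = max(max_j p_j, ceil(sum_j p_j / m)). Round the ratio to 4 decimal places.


LPT order: [20, 17, 14, 10, 7, 5]
Machine loads after assignment: [25, 24, 24]
LPT makespan = 25
Lower bound = max(max_job, ceil(total/3)) = max(20, 25) = 25
Ratio = 25 / 25 = 1.0

1.0


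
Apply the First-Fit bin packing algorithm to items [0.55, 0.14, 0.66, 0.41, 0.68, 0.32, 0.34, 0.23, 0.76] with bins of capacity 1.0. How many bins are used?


Place items sequentially using First-Fit:
  Item 0.55 -> new Bin 1
  Item 0.14 -> Bin 1 (now 0.69)
  Item 0.66 -> new Bin 2
  Item 0.41 -> new Bin 3
  Item 0.68 -> new Bin 4
  Item 0.32 -> Bin 2 (now 0.98)
  Item 0.34 -> Bin 3 (now 0.75)
  Item 0.23 -> Bin 1 (now 0.92)
  Item 0.76 -> new Bin 5
Total bins used = 5

5


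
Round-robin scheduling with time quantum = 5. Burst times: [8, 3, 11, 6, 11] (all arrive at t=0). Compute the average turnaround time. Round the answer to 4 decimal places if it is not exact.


Time quantum = 5
Execution trace:
  J1 runs 5 units, time = 5
  J2 runs 3 units, time = 8
  J3 runs 5 units, time = 13
  J4 runs 5 units, time = 18
  J5 runs 5 units, time = 23
  J1 runs 3 units, time = 26
  J3 runs 5 units, time = 31
  J4 runs 1 units, time = 32
  J5 runs 5 units, time = 37
  J3 runs 1 units, time = 38
  J5 runs 1 units, time = 39
Finish times: [26, 8, 38, 32, 39]
Average turnaround = 143/5 = 28.6

28.6


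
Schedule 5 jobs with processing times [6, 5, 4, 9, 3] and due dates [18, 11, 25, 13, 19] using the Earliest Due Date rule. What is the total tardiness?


Sort by due date (EDD order): [(5, 11), (9, 13), (6, 18), (3, 19), (4, 25)]
Compute completion times and tardiness:
  Job 1: p=5, d=11, C=5, tardiness=max(0,5-11)=0
  Job 2: p=9, d=13, C=14, tardiness=max(0,14-13)=1
  Job 3: p=6, d=18, C=20, tardiness=max(0,20-18)=2
  Job 4: p=3, d=19, C=23, tardiness=max(0,23-19)=4
  Job 5: p=4, d=25, C=27, tardiness=max(0,27-25)=2
Total tardiness = 9

9


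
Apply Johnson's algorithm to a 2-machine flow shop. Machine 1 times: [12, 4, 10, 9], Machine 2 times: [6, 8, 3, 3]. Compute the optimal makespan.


Apply Johnson's rule:
  Group 1 (a <= b): [(2, 4, 8)]
  Group 2 (a > b): [(1, 12, 6), (3, 10, 3), (4, 9, 3)]
Optimal job order: [2, 1, 3, 4]
Schedule:
  Job 2: M1 done at 4, M2 done at 12
  Job 1: M1 done at 16, M2 done at 22
  Job 3: M1 done at 26, M2 done at 29
  Job 4: M1 done at 35, M2 done at 38
Makespan = 38

38


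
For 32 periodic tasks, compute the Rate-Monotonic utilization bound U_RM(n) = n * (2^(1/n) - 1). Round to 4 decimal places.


Compute 2^(1/32) = 1.0218971487
Subtract 1: 1.0218971487 - 1 = 0.0218971487
Multiply by n: 32 * 0.0218971487 = 0.7007087584
Round to 4 dp: 0.7007

0.7007


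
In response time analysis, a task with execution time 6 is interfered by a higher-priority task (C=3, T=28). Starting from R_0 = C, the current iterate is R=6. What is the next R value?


R_next = C + ceil(R_prev / T_hp) * C_hp
ceil(6 / 28) = ceil(0.2143) = 1
Interference = 1 * 3 = 3
R_next = 6 + 3 = 9

9


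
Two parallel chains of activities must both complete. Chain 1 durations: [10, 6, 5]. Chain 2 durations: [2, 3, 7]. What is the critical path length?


Path A total = 10 + 6 + 5 = 21
Path B total = 2 + 3 + 7 = 12
Critical path = longest path = max(21, 12) = 21

21


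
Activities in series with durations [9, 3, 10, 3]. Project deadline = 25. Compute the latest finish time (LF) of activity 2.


LF(activity 2) = deadline - sum of successor durations
Successors: activities 3 through 4 with durations [10, 3]
Sum of successor durations = 13
LF = 25 - 13 = 12

12


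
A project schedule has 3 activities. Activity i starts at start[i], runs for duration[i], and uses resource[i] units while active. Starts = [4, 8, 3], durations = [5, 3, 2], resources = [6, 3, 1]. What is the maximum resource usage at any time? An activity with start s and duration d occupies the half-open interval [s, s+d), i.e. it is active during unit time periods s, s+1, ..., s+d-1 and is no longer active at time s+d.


Each activity i is active on [start_i, start_i + duration_i).
Compute total resource usage per time slot:
  t=0: active resources = [], total = 0
  t=1: active resources = [], total = 0
  t=2: active resources = [], total = 0
  t=3: active resources = [1], total = 1
  t=4: active resources = [6, 1], total = 7
  t=5: active resources = [6], total = 6
  t=6: active resources = [6], total = 6
  t=7: active resources = [6], total = 6
  t=8: active resources = [6, 3], total = 9
  t=9: active resources = [3], total = 3
  t=10: active resources = [3], total = 3
Peak resource demand = 9

9


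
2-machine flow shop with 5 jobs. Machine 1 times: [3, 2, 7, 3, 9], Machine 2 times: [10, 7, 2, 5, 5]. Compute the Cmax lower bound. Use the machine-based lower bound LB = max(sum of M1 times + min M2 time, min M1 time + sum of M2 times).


LB1 = sum(M1 times) + min(M2 times) = 24 + 2 = 26
LB2 = min(M1 times) + sum(M2 times) = 2 + 29 = 31
Lower bound = max(LB1, LB2) = max(26, 31) = 31

31


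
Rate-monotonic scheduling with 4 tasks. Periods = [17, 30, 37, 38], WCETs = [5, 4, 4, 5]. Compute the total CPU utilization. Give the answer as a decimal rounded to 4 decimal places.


Compute individual utilizations (exact fractions):
  Task 1: C/T = 5/17 (approx. 0.2941)
  Task 2: C/T = 4/30 = 2/15 (approx. 0.1333)
  Task 3: C/T = 4/37 (approx. 0.1081)
  Task 4: C/T = 5/38 (approx. 0.1316)
Total utilization U = 5/17 + 2/15 + 4/37 + 5/38 = 239189/358530
Rounded to 4 decimal places: U = 0.6671
RM (Liu & Layland) bound for 4 tasks = 0.756828; compare with U = 239189/358530 (approx. 0.667138)
U <= bound, so schedulable by RM sufficient condition.

0.6671


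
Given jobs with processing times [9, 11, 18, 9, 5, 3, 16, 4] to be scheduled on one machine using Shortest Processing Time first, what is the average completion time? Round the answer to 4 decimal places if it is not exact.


Sort jobs by processing time (SPT order): [3, 4, 5, 9, 9, 11, 16, 18]
Compute completion times sequentially:
  Job 1: processing = 3, completes at 3
  Job 2: processing = 4, completes at 7
  Job 3: processing = 5, completes at 12
  Job 4: processing = 9, completes at 21
  Job 5: processing = 9, completes at 30
  Job 6: processing = 11, completes at 41
  Job 7: processing = 16, completes at 57
  Job 8: processing = 18, completes at 75
Sum of completion times = 246
Average completion time = 246/8 = 30.75

30.75
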